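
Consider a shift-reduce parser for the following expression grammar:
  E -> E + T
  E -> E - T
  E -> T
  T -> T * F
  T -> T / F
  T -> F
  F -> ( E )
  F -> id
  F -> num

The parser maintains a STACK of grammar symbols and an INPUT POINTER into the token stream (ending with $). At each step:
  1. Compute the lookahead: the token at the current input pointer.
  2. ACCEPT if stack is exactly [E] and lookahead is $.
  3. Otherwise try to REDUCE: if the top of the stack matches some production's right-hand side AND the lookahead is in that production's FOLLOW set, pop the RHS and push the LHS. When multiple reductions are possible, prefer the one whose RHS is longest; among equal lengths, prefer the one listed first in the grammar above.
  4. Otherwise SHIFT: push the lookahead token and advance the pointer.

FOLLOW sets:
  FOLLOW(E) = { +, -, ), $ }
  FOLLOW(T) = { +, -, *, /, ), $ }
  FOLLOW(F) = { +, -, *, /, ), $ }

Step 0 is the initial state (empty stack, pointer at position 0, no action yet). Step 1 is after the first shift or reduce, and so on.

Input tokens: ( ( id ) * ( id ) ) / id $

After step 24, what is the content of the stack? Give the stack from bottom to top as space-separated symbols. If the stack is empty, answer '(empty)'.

Answer: T / id

Derivation:
Step 1: shift (. Stack=[(] ptr=1 lookahead=( remaining=[( id ) * ( id ) ) / id $]
Step 2: shift (. Stack=[( (] ptr=2 lookahead=id remaining=[id ) * ( id ) ) / id $]
Step 3: shift id. Stack=[( ( id] ptr=3 lookahead=) remaining=[) * ( id ) ) / id $]
Step 4: reduce F->id. Stack=[( ( F] ptr=3 lookahead=) remaining=[) * ( id ) ) / id $]
Step 5: reduce T->F. Stack=[( ( T] ptr=3 lookahead=) remaining=[) * ( id ) ) / id $]
Step 6: reduce E->T. Stack=[( ( E] ptr=3 lookahead=) remaining=[) * ( id ) ) / id $]
Step 7: shift ). Stack=[( ( E )] ptr=4 lookahead=* remaining=[* ( id ) ) / id $]
Step 8: reduce F->( E ). Stack=[( F] ptr=4 lookahead=* remaining=[* ( id ) ) / id $]
Step 9: reduce T->F. Stack=[( T] ptr=4 lookahead=* remaining=[* ( id ) ) / id $]
Step 10: shift *. Stack=[( T *] ptr=5 lookahead=( remaining=[( id ) ) / id $]
Step 11: shift (. Stack=[( T * (] ptr=6 lookahead=id remaining=[id ) ) / id $]
Step 12: shift id. Stack=[( T * ( id] ptr=7 lookahead=) remaining=[) ) / id $]
Step 13: reduce F->id. Stack=[( T * ( F] ptr=7 lookahead=) remaining=[) ) / id $]
Step 14: reduce T->F. Stack=[( T * ( T] ptr=7 lookahead=) remaining=[) ) / id $]
Step 15: reduce E->T. Stack=[( T * ( E] ptr=7 lookahead=) remaining=[) ) / id $]
Step 16: shift ). Stack=[( T * ( E )] ptr=8 lookahead=) remaining=[) / id $]
Step 17: reduce F->( E ). Stack=[( T * F] ptr=8 lookahead=) remaining=[) / id $]
Step 18: reduce T->T * F. Stack=[( T] ptr=8 lookahead=) remaining=[) / id $]
Step 19: reduce E->T. Stack=[( E] ptr=8 lookahead=) remaining=[) / id $]
Step 20: shift ). Stack=[( E )] ptr=9 lookahead=/ remaining=[/ id $]
Step 21: reduce F->( E ). Stack=[F] ptr=9 lookahead=/ remaining=[/ id $]
Step 22: reduce T->F. Stack=[T] ptr=9 lookahead=/ remaining=[/ id $]
Step 23: shift /. Stack=[T /] ptr=10 lookahead=id remaining=[id $]
Step 24: shift id. Stack=[T / id] ptr=11 lookahead=$ remaining=[$]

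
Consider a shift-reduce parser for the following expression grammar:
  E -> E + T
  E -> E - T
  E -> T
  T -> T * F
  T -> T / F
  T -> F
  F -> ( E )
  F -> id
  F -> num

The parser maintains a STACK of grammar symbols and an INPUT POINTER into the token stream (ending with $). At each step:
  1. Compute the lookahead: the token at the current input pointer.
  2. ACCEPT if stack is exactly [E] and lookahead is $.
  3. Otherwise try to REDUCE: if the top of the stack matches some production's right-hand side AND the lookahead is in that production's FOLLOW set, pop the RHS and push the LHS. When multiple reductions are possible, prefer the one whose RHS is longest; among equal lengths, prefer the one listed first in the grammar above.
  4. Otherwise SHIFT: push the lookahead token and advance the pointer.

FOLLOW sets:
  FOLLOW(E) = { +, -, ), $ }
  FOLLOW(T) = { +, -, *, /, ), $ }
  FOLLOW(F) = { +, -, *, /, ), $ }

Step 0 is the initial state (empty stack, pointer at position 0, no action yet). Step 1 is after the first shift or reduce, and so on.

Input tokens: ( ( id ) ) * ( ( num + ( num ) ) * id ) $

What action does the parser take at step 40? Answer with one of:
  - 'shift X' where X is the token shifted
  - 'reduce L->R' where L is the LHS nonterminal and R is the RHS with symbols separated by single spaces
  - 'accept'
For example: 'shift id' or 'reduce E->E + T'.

Answer: reduce F->( E )

Derivation:
Step 1: shift (. Stack=[(] ptr=1 lookahead=( remaining=[( id ) ) * ( ( num + ( num ) ) * id ) $]
Step 2: shift (. Stack=[( (] ptr=2 lookahead=id remaining=[id ) ) * ( ( num + ( num ) ) * id ) $]
Step 3: shift id. Stack=[( ( id] ptr=3 lookahead=) remaining=[) ) * ( ( num + ( num ) ) * id ) $]
Step 4: reduce F->id. Stack=[( ( F] ptr=3 lookahead=) remaining=[) ) * ( ( num + ( num ) ) * id ) $]
Step 5: reduce T->F. Stack=[( ( T] ptr=3 lookahead=) remaining=[) ) * ( ( num + ( num ) ) * id ) $]
Step 6: reduce E->T. Stack=[( ( E] ptr=3 lookahead=) remaining=[) ) * ( ( num + ( num ) ) * id ) $]
Step 7: shift ). Stack=[( ( E )] ptr=4 lookahead=) remaining=[) * ( ( num + ( num ) ) * id ) $]
Step 8: reduce F->( E ). Stack=[( F] ptr=4 lookahead=) remaining=[) * ( ( num + ( num ) ) * id ) $]
Step 9: reduce T->F. Stack=[( T] ptr=4 lookahead=) remaining=[) * ( ( num + ( num ) ) * id ) $]
Step 10: reduce E->T. Stack=[( E] ptr=4 lookahead=) remaining=[) * ( ( num + ( num ) ) * id ) $]
Step 11: shift ). Stack=[( E )] ptr=5 lookahead=* remaining=[* ( ( num + ( num ) ) * id ) $]
Step 12: reduce F->( E ). Stack=[F] ptr=5 lookahead=* remaining=[* ( ( num + ( num ) ) * id ) $]
Step 13: reduce T->F. Stack=[T] ptr=5 lookahead=* remaining=[* ( ( num + ( num ) ) * id ) $]
Step 14: shift *. Stack=[T *] ptr=6 lookahead=( remaining=[( ( num + ( num ) ) * id ) $]
Step 15: shift (. Stack=[T * (] ptr=7 lookahead=( remaining=[( num + ( num ) ) * id ) $]
Step 16: shift (. Stack=[T * ( (] ptr=8 lookahead=num remaining=[num + ( num ) ) * id ) $]
Step 17: shift num. Stack=[T * ( ( num] ptr=9 lookahead=+ remaining=[+ ( num ) ) * id ) $]
Step 18: reduce F->num. Stack=[T * ( ( F] ptr=9 lookahead=+ remaining=[+ ( num ) ) * id ) $]
Step 19: reduce T->F. Stack=[T * ( ( T] ptr=9 lookahead=+ remaining=[+ ( num ) ) * id ) $]
Step 20: reduce E->T. Stack=[T * ( ( E] ptr=9 lookahead=+ remaining=[+ ( num ) ) * id ) $]
Step 21: shift +. Stack=[T * ( ( E +] ptr=10 lookahead=( remaining=[( num ) ) * id ) $]
Step 22: shift (. Stack=[T * ( ( E + (] ptr=11 lookahead=num remaining=[num ) ) * id ) $]
Step 23: shift num. Stack=[T * ( ( E + ( num] ptr=12 lookahead=) remaining=[) ) * id ) $]
Step 24: reduce F->num. Stack=[T * ( ( E + ( F] ptr=12 lookahead=) remaining=[) ) * id ) $]
Step 25: reduce T->F. Stack=[T * ( ( E + ( T] ptr=12 lookahead=) remaining=[) ) * id ) $]
Step 26: reduce E->T. Stack=[T * ( ( E + ( E] ptr=12 lookahead=) remaining=[) ) * id ) $]
Step 27: shift ). Stack=[T * ( ( E + ( E )] ptr=13 lookahead=) remaining=[) * id ) $]
Step 28: reduce F->( E ). Stack=[T * ( ( E + F] ptr=13 lookahead=) remaining=[) * id ) $]
Step 29: reduce T->F. Stack=[T * ( ( E + T] ptr=13 lookahead=) remaining=[) * id ) $]
Step 30: reduce E->E + T. Stack=[T * ( ( E] ptr=13 lookahead=) remaining=[) * id ) $]
Step 31: shift ). Stack=[T * ( ( E )] ptr=14 lookahead=* remaining=[* id ) $]
Step 32: reduce F->( E ). Stack=[T * ( F] ptr=14 lookahead=* remaining=[* id ) $]
Step 33: reduce T->F. Stack=[T * ( T] ptr=14 lookahead=* remaining=[* id ) $]
Step 34: shift *. Stack=[T * ( T *] ptr=15 lookahead=id remaining=[id ) $]
Step 35: shift id. Stack=[T * ( T * id] ptr=16 lookahead=) remaining=[) $]
Step 36: reduce F->id. Stack=[T * ( T * F] ptr=16 lookahead=) remaining=[) $]
Step 37: reduce T->T * F. Stack=[T * ( T] ptr=16 lookahead=) remaining=[) $]
Step 38: reduce E->T. Stack=[T * ( E] ptr=16 lookahead=) remaining=[) $]
Step 39: shift ). Stack=[T * ( E )] ptr=17 lookahead=$ remaining=[$]
Step 40: reduce F->( E ). Stack=[T * F] ptr=17 lookahead=$ remaining=[$]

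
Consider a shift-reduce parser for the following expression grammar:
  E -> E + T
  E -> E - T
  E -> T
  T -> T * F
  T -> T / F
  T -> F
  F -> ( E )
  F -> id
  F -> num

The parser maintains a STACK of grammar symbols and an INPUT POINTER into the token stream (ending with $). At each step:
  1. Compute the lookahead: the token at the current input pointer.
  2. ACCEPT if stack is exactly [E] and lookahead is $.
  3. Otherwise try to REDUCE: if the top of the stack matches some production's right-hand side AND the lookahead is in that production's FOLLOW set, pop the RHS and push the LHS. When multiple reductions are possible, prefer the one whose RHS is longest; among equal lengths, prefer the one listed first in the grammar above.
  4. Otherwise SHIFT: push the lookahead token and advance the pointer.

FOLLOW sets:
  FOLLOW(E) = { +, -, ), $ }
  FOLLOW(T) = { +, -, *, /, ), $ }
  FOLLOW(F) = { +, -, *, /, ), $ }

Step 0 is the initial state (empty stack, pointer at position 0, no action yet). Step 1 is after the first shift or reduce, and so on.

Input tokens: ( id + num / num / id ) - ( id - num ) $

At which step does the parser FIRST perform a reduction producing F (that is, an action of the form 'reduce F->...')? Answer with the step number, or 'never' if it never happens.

Answer: 3

Derivation:
Step 1: shift (. Stack=[(] ptr=1 lookahead=id remaining=[id + num / num / id ) - ( id - num ) $]
Step 2: shift id. Stack=[( id] ptr=2 lookahead=+ remaining=[+ num / num / id ) - ( id - num ) $]
Step 3: reduce F->id. Stack=[( F] ptr=2 lookahead=+ remaining=[+ num / num / id ) - ( id - num ) $]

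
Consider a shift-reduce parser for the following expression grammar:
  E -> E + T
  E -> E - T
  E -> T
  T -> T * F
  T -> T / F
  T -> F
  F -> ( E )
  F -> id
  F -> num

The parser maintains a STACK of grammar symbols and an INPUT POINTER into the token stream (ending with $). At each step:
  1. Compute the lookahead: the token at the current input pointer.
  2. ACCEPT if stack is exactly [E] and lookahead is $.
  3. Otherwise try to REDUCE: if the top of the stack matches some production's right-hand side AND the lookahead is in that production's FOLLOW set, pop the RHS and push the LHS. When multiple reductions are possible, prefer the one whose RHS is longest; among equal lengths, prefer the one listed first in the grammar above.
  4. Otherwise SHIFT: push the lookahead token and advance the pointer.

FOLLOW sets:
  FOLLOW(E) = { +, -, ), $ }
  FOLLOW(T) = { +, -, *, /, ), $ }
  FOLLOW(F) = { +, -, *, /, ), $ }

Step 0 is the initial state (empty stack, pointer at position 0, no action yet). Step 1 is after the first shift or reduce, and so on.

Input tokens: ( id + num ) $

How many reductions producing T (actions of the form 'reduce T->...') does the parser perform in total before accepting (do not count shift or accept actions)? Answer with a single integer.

Answer: 3

Derivation:
Step 1: shift (. Stack=[(] ptr=1 lookahead=id remaining=[id + num ) $]
Step 2: shift id. Stack=[( id] ptr=2 lookahead=+ remaining=[+ num ) $]
Step 3: reduce F->id. Stack=[( F] ptr=2 lookahead=+ remaining=[+ num ) $]
Step 4: reduce T->F. Stack=[( T] ptr=2 lookahead=+ remaining=[+ num ) $]
Step 5: reduce E->T. Stack=[( E] ptr=2 lookahead=+ remaining=[+ num ) $]
Step 6: shift +. Stack=[( E +] ptr=3 lookahead=num remaining=[num ) $]
Step 7: shift num. Stack=[( E + num] ptr=4 lookahead=) remaining=[) $]
Step 8: reduce F->num. Stack=[( E + F] ptr=4 lookahead=) remaining=[) $]
Step 9: reduce T->F. Stack=[( E + T] ptr=4 lookahead=) remaining=[) $]
Step 10: reduce E->E + T. Stack=[( E] ptr=4 lookahead=) remaining=[) $]
Step 11: shift ). Stack=[( E )] ptr=5 lookahead=$ remaining=[$]
Step 12: reduce F->( E ). Stack=[F] ptr=5 lookahead=$ remaining=[$]
Step 13: reduce T->F. Stack=[T] ptr=5 lookahead=$ remaining=[$]
Step 14: reduce E->T. Stack=[E] ptr=5 lookahead=$ remaining=[$]
Step 15: accept. Stack=[E] ptr=5 lookahead=$ remaining=[$]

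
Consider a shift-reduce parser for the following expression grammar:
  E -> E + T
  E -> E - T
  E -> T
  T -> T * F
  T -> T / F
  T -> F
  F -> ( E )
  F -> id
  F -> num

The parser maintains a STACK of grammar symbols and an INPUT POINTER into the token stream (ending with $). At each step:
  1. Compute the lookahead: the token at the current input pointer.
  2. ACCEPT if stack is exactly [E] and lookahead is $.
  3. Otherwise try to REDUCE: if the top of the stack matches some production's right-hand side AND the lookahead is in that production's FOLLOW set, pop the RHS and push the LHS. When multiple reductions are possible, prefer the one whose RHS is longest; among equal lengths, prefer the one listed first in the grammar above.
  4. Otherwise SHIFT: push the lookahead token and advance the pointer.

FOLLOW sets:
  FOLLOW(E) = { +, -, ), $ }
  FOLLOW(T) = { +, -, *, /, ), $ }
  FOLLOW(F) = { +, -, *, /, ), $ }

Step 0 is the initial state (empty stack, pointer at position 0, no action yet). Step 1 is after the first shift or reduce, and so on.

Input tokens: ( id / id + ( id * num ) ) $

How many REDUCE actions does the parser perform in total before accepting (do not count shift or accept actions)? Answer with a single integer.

Step 1: shift (. Stack=[(] ptr=1 lookahead=id remaining=[id / id + ( id * num ) ) $]
Step 2: shift id. Stack=[( id] ptr=2 lookahead=/ remaining=[/ id + ( id * num ) ) $]
Step 3: reduce F->id. Stack=[( F] ptr=2 lookahead=/ remaining=[/ id + ( id * num ) ) $]
Step 4: reduce T->F. Stack=[( T] ptr=2 lookahead=/ remaining=[/ id + ( id * num ) ) $]
Step 5: shift /. Stack=[( T /] ptr=3 lookahead=id remaining=[id + ( id * num ) ) $]
Step 6: shift id. Stack=[( T / id] ptr=4 lookahead=+ remaining=[+ ( id * num ) ) $]
Step 7: reduce F->id. Stack=[( T / F] ptr=4 lookahead=+ remaining=[+ ( id * num ) ) $]
Step 8: reduce T->T / F. Stack=[( T] ptr=4 lookahead=+ remaining=[+ ( id * num ) ) $]
Step 9: reduce E->T. Stack=[( E] ptr=4 lookahead=+ remaining=[+ ( id * num ) ) $]
Step 10: shift +. Stack=[( E +] ptr=5 lookahead=( remaining=[( id * num ) ) $]
Step 11: shift (. Stack=[( E + (] ptr=6 lookahead=id remaining=[id * num ) ) $]
Step 12: shift id. Stack=[( E + ( id] ptr=7 lookahead=* remaining=[* num ) ) $]
Step 13: reduce F->id. Stack=[( E + ( F] ptr=7 lookahead=* remaining=[* num ) ) $]
Step 14: reduce T->F. Stack=[( E + ( T] ptr=7 lookahead=* remaining=[* num ) ) $]
Step 15: shift *. Stack=[( E + ( T *] ptr=8 lookahead=num remaining=[num ) ) $]
Step 16: shift num. Stack=[( E + ( T * num] ptr=9 lookahead=) remaining=[) ) $]
Step 17: reduce F->num. Stack=[( E + ( T * F] ptr=9 lookahead=) remaining=[) ) $]
Step 18: reduce T->T * F. Stack=[( E + ( T] ptr=9 lookahead=) remaining=[) ) $]
Step 19: reduce E->T. Stack=[( E + ( E] ptr=9 lookahead=) remaining=[) ) $]
Step 20: shift ). Stack=[( E + ( E )] ptr=10 lookahead=) remaining=[) $]
Step 21: reduce F->( E ). Stack=[( E + F] ptr=10 lookahead=) remaining=[) $]
Step 22: reduce T->F. Stack=[( E + T] ptr=10 lookahead=) remaining=[) $]
Step 23: reduce E->E + T. Stack=[( E] ptr=10 lookahead=) remaining=[) $]
Step 24: shift ). Stack=[( E )] ptr=11 lookahead=$ remaining=[$]
Step 25: reduce F->( E ). Stack=[F] ptr=11 lookahead=$ remaining=[$]
Step 26: reduce T->F. Stack=[T] ptr=11 lookahead=$ remaining=[$]
Step 27: reduce E->T. Stack=[E] ptr=11 lookahead=$ remaining=[$]
Step 28: accept. Stack=[E] ptr=11 lookahead=$ remaining=[$]

Answer: 16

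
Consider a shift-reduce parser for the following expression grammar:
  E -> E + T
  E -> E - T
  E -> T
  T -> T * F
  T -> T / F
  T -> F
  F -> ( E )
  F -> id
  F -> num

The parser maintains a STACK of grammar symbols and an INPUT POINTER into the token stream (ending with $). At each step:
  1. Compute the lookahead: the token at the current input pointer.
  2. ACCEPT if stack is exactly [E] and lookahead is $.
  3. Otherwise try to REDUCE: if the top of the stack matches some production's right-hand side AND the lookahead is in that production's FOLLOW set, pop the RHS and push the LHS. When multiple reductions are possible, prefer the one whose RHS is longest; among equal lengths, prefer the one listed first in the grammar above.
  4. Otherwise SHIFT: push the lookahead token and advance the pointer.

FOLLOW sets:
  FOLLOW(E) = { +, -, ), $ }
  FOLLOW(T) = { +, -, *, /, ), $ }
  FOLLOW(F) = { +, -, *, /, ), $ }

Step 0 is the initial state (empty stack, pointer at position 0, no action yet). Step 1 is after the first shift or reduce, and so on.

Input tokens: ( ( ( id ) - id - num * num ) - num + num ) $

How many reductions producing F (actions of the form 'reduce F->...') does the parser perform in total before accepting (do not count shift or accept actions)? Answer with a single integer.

Step 1: shift (. Stack=[(] ptr=1 lookahead=( remaining=[( ( id ) - id - num * num ) - num + num ) $]
Step 2: shift (. Stack=[( (] ptr=2 lookahead=( remaining=[( id ) - id - num * num ) - num + num ) $]
Step 3: shift (. Stack=[( ( (] ptr=3 lookahead=id remaining=[id ) - id - num * num ) - num + num ) $]
Step 4: shift id. Stack=[( ( ( id] ptr=4 lookahead=) remaining=[) - id - num * num ) - num + num ) $]
Step 5: reduce F->id. Stack=[( ( ( F] ptr=4 lookahead=) remaining=[) - id - num * num ) - num + num ) $]
Step 6: reduce T->F. Stack=[( ( ( T] ptr=4 lookahead=) remaining=[) - id - num * num ) - num + num ) $]
Step 7: reduce E->T. Stack=[( ( ( E] ptr=4 lookahead=) remaining=[) - id - num * num ) - num + num ) $]
Step 8: shift ). Stack=[( ( ( E )] ptr=5 lookahead=- remaining=[- id - num * num ) - num + num ) $]
Step 9: reduce F->( E ). Stack=[( ( F] ptr=5 lookahead=- remaining=[- id - num * num ) - num + num ) $]
Step 10: reduce T->F. Stack=[( ( T] ptr=5 lookahead=- remaining=[- id - num * num ) - num + num ) $]
Step 11: reduce E->T. Stack=[( ( E] ptr=5 lookahead=- remaining=[- id - num * num ) - num + num ) $]
Step 12: shift -. Stack=[( ( E -] ptr=6 lookahead=id remaining=[id - num * num ) - num + num ) $]
Step 13: shift id. Stack=[( ( E - id] ptr=7 lookahead=- remaining=[- num * num ) - num + num ) $]
Step 14: reduce F->id. Stack=[( ( E - F] ptr=7 lookahead=- remaining=[- num * num ) - num + num ) $]
Step 15: reduce T->F. Stack=[( ( E - T] ptr=7 lookahead=- remaining=[- num * num ) - num + num ) $]
Step 16: reduce E->E - T. Stack=[( ( E] ptr=7 lookahead=- remaining=[- num * num ) - num + num ) $]
Step 17: shift -. Stack=[( ( E -] ptr=8 lookahead=num remaining=[num * num ) - num + num ) $]
Step 18: shift num. Stack=[( ( E - num] ptr=9 lookahead=* remaining=[* num ) - num + num ) $]
Step 19: reduce F->num. Stack=[( ( E - F] ptr=9 lookahead=* remaining=[* num ) - num + num ) $]
Step 20: reduce T->F. Stack=[( ( E - T] ptr=9 lookahead=* remaining=[* num ) - num + num ) $]
Step 21: shift *. Stack=[( ( E - T *] ptr=10 lookahead=num remaining=[num ) - num + num ) $]
Step 22: shift num. Stack=[( ( E - T * num] ptr=11 lookahead=) remaining=[) - num + num ) $]
Step 23: reduce F->num. Stack=[( ( E - T * F] ptr=11 lookahead=) remaining=[) - num + num ) $]
Step 24: reduce T->T * F. Stack=[( ( E - T] ptr=11 lookahead=) remaining=[) - num + num ) $]
Step 25: reduce E->E - T. Stack=[( ( E] ptr=11 lookahead=) remaining=[) - num + num ) $]
Step 26: shift ). Stack=[( ( E )] ptr=12 lookahead=- remaining=[- num + num ) $]
Step 27: reduce F->( E ). Stack=[( F] ptr=12 lookahead=- remaining=[- num + num ) $]
Step 28: reduce T->F. Stack=[( T] ptr=12 lookahead=- remaining=[- num + num ) $]
Step 29: reduce E->T. Stack=[( E] ptr=12 lookahead=- remaining=[- num + num ) $]
Step 30: shift -. Stack=[( E -] ptr=13 lookahead=num remaining=[num + num ) $]
Step 31: shift num. Stack=[( E - num] ptr=14 lookahead=+ remaining=[+ num ) $]
Step 32: reduce F->num. Stack=[( E - F] ptr=14 lookahead=+ remaining=[+ num ) $]
Step 33: reduce T->F. Stack=[( E - T] ptr=14 lookahead=+ remaining=[+ num ) $]
Step 34: reduce E->E - T. Stack=[( E] ptr=14 lookahead=+ remaining=[+ num ) $]
Step 35: shift +. Stack=[( E +] ptr=15 lookahead=num remaining=[num ) $]
Step 36: shift num. Stack=[( E + num] ptr=16 lookahead=) remaining=[) $]
Step 37: reduce F->num. Stack=[( E + F] ptr=16 lookahead=) remaining=[) $]
Step 38: reduce T->F. Stack=[( E + T] ptr=16 lookahead=) remaining=[) $]
Step 39: reduce E->E + T. Stack=[( E] ptr=16 lookahead=) remaining=[) $]
Step 40: shift ). Stack=[( E )] ptr=17 lookahead=$ remaining=[$]
Step 41: reduce F->( E ). Stack=[F] ptr=17 lookahead=$ remaining=[$]
Step 42: reduce T->F. Stack=[T] ptr=17 lookahead=$ remaining=[$]
Step 43: reduce E->T. Stack=[E] ptr=17 lookahead=$ remaining=[$]
Step 44: accept. Stack=[E] ptr=17 lookahead=$ remaining=[$]

Answer: 9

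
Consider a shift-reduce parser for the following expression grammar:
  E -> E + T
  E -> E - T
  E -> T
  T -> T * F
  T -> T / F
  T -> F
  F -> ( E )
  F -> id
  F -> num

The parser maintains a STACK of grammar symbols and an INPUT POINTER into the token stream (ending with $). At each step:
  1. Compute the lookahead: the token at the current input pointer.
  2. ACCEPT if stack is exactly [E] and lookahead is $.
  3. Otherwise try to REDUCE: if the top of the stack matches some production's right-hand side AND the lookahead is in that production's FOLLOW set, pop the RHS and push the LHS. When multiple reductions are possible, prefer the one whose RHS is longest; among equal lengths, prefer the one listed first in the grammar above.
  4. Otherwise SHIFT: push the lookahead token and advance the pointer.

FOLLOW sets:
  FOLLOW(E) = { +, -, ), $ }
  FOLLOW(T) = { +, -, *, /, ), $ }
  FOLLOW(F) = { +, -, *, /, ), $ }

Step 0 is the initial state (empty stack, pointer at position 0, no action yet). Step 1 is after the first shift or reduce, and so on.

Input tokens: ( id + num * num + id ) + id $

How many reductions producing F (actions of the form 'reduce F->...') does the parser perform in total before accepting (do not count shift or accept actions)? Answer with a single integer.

Step 1: shift (. Stack=[(] ptr=1 lookahead=id remaining=[id + num * num + id ) + id $]
Step 2: shift id. Stack=[( id] ptr=2 lookahead=+ remaining=[+ num * num + id ) + id $]
Step 3: reduce F->id. Stack=[( F] ptr=2 lookahead=+ remaining=[+ num * num + id ) + id $]
Step 4: reduce T->F. Stack=[( T] ptr=2 lookahead=+ remaining=[+ num * num + id ) + id $]
Step 5: reduce E->T. Stack=[( E] ptr=2 lookahead=+ remaining=[+ num * num + id ) + id $]
Step 6: shift +. Stack=[( E +] ptr=3 lookahead=num remaining=[num * num + id ) + id $]
Step 7: shift num. Stack=[( E + num] ptr=4 lookahead=* remaining=[* num + id ) + id $]
Step 8: reduce F->num. Stack=[( E + F] ptr=4 lookahead=* remaining=[* num + id ) + id $]
Step 9: reduce T->F. Stack=[( E + T] ptr=4 lookahead=* remaining=[* num + id ) + id $]
Step 10: shift *. Stack=[( E + T *] ptr=5 lookahead=num remaining=[num + id ) + id $]
Step 11: shift num. Stack=[( E + T * num] ptr=6 lookahead=+ remaining=[+ id ) + id $]
Step 12: reduce F->num. Stack=[( E + T * F] ptr=6 lookahead=+ remaining=[+ id ) + id $]
Step 13: reduce T->T * F. Stack=[( E + T] ptr=6 lookahead=+ remaining=[+ id ) + id $]
Step 14: reduce E->E + T. Stack=[( E] ptr=6 lookahead=+ remaining=[+ id ) + id $]
Step 15: shift +. Stack=[( E +] ptr=7 lookahead=id remaining=[id ) + id $]
Step 16: shift id. Stack=[( E + id] ptr=8 lookahead=) remaining=[) + id $]
Step 17: reduce F->id. Stack=[( E + F] ptr=8 lookahead=) remaining=[) + id $]
Step 18: reduce T->F. Stack=[( E + T] ptr=8 lookahead=) remaining=[) + id $]
Step 19: reduce E->E + T. Stack=[( E] ptr=8 lookahead=) remaining=[) + id $]
Step 20: shift ). Stack=[( E )] ptr=9 lookahead=+ remaining=[+ id $]
Step 21: reduce F->( E ). Stack=[F] ptr=9 lookahead=+ remaining=[+ id $]
Step 22: reduce T->F. Stack=[T] ptr=9 lookahead=+ remaining=[+ id $]
Step 23: reduce E->T. Stack=[E] ptr=9 lookahead=+ remaining=[+ id $]
Step 24: shift +. Stack=[E +] ptr=10 lookahead=id remaining=[id $]
Step 25: shift id. Stack=[E + id] ptr=11 lookahead=$ remaining=[$]
Step 26: reduce F->id. Stack=[E + F] ptr=11 lookahead=$ remaining=[$]
Step 27: reduce T->F. Stack=[E + T] ptr=11 lookahead=$ remaining=[$]
Step 28: reduce E->E + T. Stack=[E] ptr=11 lookahead=$ remaining=[$]
Step 29: accept. Stack=[E] ptr=11 lookahead=$ remaining=[$]

Answer: 6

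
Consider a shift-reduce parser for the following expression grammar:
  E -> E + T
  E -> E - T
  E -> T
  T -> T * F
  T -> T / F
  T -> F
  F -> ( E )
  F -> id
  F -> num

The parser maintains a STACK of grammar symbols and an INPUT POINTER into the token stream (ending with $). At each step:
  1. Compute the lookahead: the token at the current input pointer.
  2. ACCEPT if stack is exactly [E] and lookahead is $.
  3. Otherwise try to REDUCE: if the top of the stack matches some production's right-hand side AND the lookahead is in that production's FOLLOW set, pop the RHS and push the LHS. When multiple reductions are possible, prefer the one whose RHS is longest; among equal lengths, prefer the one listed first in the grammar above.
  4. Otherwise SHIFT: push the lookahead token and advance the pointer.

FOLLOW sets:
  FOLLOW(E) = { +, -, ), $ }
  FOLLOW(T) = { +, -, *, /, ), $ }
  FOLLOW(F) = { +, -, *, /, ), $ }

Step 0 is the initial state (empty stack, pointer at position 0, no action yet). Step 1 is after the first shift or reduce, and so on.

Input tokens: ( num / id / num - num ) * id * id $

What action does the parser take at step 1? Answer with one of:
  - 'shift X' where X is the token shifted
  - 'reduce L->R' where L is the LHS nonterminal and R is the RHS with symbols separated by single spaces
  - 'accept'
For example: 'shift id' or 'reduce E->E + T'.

Answer: shift (

Derivation:
Step 1: shift (. Stack=[(] ptr=1 lookahead=num remaining=[num / id / num - num ) * id * id $]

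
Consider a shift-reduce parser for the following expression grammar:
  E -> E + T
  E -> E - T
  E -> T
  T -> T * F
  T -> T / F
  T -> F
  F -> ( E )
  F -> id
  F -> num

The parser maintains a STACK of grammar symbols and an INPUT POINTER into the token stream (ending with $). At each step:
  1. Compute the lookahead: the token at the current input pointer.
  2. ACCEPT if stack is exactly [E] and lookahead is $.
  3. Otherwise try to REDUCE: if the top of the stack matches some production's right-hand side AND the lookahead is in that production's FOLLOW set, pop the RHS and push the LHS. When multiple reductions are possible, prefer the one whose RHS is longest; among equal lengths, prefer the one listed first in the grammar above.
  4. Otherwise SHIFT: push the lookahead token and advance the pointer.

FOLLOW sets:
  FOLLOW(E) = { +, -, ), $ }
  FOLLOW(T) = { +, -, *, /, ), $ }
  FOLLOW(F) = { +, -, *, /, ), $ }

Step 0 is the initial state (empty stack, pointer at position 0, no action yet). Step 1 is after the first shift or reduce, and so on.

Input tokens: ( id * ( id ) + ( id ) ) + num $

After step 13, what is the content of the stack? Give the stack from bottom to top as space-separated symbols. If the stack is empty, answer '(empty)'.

Answer: ( T

Derivation:
Step 1: shift (. Stack=[(] ptr=1 lookahead=id remaining=[id * ( id ) + ( id ) ) + num $]
Step 2: shift id. Stack=[( id] ptr=2 lookahead=* remaining=[* ( id ) + ( id ) ) + num $]
Step 3: reduce F->id. Stack=[( F] ptr=2 lookahead=* remaining=[* ( id ) + ( id ) ) + num $]
Step 4: reduce T->F. Stack=[( T] ptr=2 lookahead=* remaining=[* ( id ) + ( id ) ) + num $]
Step 5: shift *. Stack=[( T *] ptr=3 lookahead=( remaining=[( id ) + ( id ) ) + num $]
Step 6: shift (. Stack=[( T * (] ptr=4 lookahead=id remaining=[id ) + ( id ) ) + num $]
Step 7: shift id. Stack=[( T * ( id] ptr=5 lookahead=) remaining=[) + ( id ) ) + num $]
Step 8: reduce F->id. Stack=[( T * ( F] ptr=5 lookahead=) remaining=[) + ( id ) ) + num $]
Step 9: reduce T->F. Stack=[( T * ( T] ptr=5 lookahead=) remaining=[) + ( id ) ) + num $]
Step 10: reduce E->T. Stack=[( T * ( E] ptr=5 lookahead=) remaining=[) + ( id ) ) + num $]
Step 11: shift ). Stack=[( T * ( E )] ptr=6 lookahead=+ remaining=[+ ( id ) ) + num $]
Step 12: reduce F->( E ). Stack=[( T * F] ptr=6 lookahead=+ remaining=[+ ( id ) ) + num $]
Step 13: reduce T->T * F. Stack=[( T] ptr=6 lookahead=+ remaining=[+ ( id ) ) + num $]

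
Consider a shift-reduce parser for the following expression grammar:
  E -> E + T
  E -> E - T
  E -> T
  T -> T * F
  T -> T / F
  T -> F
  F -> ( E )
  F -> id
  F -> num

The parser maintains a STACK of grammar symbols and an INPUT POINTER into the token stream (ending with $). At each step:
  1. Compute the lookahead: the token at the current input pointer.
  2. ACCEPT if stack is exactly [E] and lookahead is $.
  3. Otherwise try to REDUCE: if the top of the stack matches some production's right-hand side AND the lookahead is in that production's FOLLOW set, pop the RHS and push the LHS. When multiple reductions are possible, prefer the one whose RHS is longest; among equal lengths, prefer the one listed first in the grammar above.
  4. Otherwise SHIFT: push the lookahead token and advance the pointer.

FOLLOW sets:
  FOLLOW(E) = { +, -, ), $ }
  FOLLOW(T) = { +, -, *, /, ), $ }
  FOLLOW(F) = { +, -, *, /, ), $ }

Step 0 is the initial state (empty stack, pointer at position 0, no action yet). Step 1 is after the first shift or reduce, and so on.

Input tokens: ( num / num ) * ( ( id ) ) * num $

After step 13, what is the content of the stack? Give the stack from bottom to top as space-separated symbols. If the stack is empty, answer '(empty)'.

Step 1: shift (. Stack=[(] ptr=1 lookahead=num remaining=[num / num ) * ( ( id ) ) * num $]
Step 2: shift num. Stack=[( num] ptr=2 lookahead=/ remaining=[/ num ) * ( ( id ) ) * num $]
Step 3: reduce F->num. Stack=[( F] ptr=2 lookahead=/ remaining=[/ num ) * ( ( id ) ) * num $]
Step 4: reduce T->F. Stack=[( T] ptr=2 lookahead=/ remaining=[/ num ) * ( ( id ) ) * num $]
Step 5: shift /. Stack=[( T /] ptr=3 lookahead=num remaining=[num ) * ( ( id ) ) * num $]
Step 6: shift num. Stack=[( T / num] ptr=4 lookahead=) remaining=[) * ( ( id ) ) * num $]
Step 7: reduce F->num. Stack=[( T / F] ptr=4 lookahead=) remaining=[) * ( ( id ) ) * num $]
Step 8: reduce T->T / F. Stack=[( T] ptr=4 lookahead=) remaining=[) * ( ( id ) ) * num $]
Step 9: reduce E->T. Stack=[( E] ptr=4 lookahead=) remaining=[) * ( ( id ) ) * num $]
Step 10: shift ). Stack=[( E )] ptr=5 lookahead=* remaining=[* ( ( id ) ) * num $]
Step 11: reduce F->( E ). Stack=[F] ptr=5 lookahead=* remaining=[* ( ( id ) ) * num $]
Step 12: reduce T->F. Stack=[T] ptr=5 lookahead=* remaining=[* ( ( id ) ) * num $]
Step 13: shift *. Stack=[T *] ptr=6 lookahead=( remaining=[( ( id ) ) * num $]

Answer: T *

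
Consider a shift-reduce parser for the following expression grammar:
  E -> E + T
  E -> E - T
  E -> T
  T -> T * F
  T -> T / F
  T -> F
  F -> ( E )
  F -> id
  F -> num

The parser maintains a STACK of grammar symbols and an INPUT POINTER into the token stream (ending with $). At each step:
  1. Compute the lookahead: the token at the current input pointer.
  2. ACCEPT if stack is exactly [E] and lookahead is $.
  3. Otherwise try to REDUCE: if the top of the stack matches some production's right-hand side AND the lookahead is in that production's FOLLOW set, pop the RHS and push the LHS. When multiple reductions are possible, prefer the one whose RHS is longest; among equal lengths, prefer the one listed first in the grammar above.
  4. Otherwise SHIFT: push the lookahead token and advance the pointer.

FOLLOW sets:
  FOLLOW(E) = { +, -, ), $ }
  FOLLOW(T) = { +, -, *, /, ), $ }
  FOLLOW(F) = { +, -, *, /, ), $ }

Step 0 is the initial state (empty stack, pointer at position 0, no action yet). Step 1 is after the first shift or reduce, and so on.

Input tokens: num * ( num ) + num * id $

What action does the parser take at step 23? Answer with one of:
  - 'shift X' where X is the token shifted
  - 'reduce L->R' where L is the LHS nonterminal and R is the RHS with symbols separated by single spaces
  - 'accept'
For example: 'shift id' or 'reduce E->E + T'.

Answer: accept

Derivation:
Step 1: shift num. Stack=[num] ptr=1 lookahead=* remaining=[* ( num ) + num * id $]
Step 2: reduce F->num. Stack=[F] ptr=1 lookahead=* remaining=[* ( num ) + num * id $]
Step 3: reduce T->F. Stack=[T] ptr=1 lookahead=* remaining=[* ( num ) + num * id $]
Step 4: shift *. Stack=[T *] ptr=2 lookahead=( remaining=[( num ) + num * id $]
Step 5: shift (. Stack=[T * (] ptr=3 lookahead=num remaining=[num ) + num * id $]
Step 6: shift num. Stack=[T * ( num] ptr=4 lookahead=) remaining=[) + num * id $]
Step 7: reduce F->num. Stack=[T * ( F] ptr=4 lookahead=) remaining=[) + num * id $]
Step 8: reduce T->F. Stack=[T * ( T] ptr=4 lookahead=) remaining=[) + num * id $]
Step 9: reduce E->T. Stack=[T * ( E] ptr=4 lookahead=) remaining=[) + num * id $]
Step 10: shift ). Stack=[T * ( E )] ptr=5 lookahead=+ remaining=[+ num * id $]
Step 11: reduce F->( E ). Stack=[T * F] ptr=5 lookahead=+ remaining=[+ num * id $]
Step 12: reduce T->T * F. Stack=[T] ptr=5 lookahead=+ remaining=[+ num * id $]
Step 13: reduce E->T. Stack=[E] ptr=5 lookahead=+ remaining=[+ num * id $]
Step 14: shift +. Stack=[E +] ptr=6 lookahead=num remaining=[num * id $]
Step 15: shift num. Stack=[E + num] ptr=7 lookahead=* remaining=[* id $]
Step 16: reduce F->num. Stack=[E + F] ptr=7 lookahead=* remaining=[* id $]
Step 17: reduce T->F. Stack=[E + T] ptr=7 lookahead=* remaining=[* id $]
Step 18: shift *. Stack=[E + T *] ptr=8 lookahead=id remaining=[id $]
Step 19: shift id. Stack=[E + T * id] ptr=9 lookahead=$ remaining=[$]
Step 20: reduce F->id. Stack=[E + T * F] ptr=9 lookahead=$ remaining=[$]
Step 21: reduce T->T * F. Stack=[E + T] ptr=9 lookahead=$ remaining=[$]
Step 22: reduce E->E + T. Stack=[E] ptr=9 lookahead=$ remaining=[$]
Step 23: accept. Stack=[E] ptr=9 lookahead=$ remaining=[$]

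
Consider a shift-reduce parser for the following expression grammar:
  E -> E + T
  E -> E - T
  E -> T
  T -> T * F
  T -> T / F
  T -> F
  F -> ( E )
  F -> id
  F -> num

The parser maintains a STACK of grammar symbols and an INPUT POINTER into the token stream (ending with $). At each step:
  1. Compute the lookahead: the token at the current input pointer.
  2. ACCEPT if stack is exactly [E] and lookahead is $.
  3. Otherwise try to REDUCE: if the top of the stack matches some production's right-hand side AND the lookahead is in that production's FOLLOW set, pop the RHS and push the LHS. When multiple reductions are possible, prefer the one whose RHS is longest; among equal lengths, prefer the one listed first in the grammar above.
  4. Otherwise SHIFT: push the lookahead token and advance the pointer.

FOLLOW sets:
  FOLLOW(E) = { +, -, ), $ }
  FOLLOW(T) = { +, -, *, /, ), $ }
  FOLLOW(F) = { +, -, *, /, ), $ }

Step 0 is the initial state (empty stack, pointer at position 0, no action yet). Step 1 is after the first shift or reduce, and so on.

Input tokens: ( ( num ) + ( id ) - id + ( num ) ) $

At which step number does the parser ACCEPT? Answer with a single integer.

Step 1: shift (. Stack=[(] ptr=1 lookahead=( remaining=[( num ) + ( id ) - id + ( num ) ) $]
Step 2: shift (. Stack=[( (] ptr=2 lookahead=num remaining=[num ) + ( id ) - id + ( num ) ) $]
Step 3: shift num. Stack=[( ( num] ptr=3 lookahead=) remaining=[) + ( id ) - id + ( num ) ) $]
Step 4: reduce F->num. Stack=[( ( F] ptr=3 lookahead=) remaining=[) + ( id ) - id + ( num ) ) $]
Step 5: reduce T->F. Stack=[( ( T] ptr=3 lookahead=) remaining=[) + ( id ) - id + ( num ) ) $]
Step 6: reduce E->T. Stack=[( ( E] ptr=3 lookahead=) remaining=[) + ( id ) - id + ( num ) ) $]
Step 7: shift ). Stack=[( ( E )] ptr=4 lookahead=+ remaining=[+ ( id ) - id + ( num ) ) $]
Step 8: reduce F->( E ). Stack=[( F] ptr=4 lookahead=+ remaining=[+ ( id ) - id + ( num ) ) $]
Step 9: reduce T->F. Stack=[( T] ptr=4 lookahead=+ remaining=[+ ( id ) - id + ( num ) ) $]
Step 10: reduce E->T. Stack=[( E] ptr=4 lookahead=+ remaining=[+ ( id ) - id + ( num ) ) $]
Step 11: shift +. Stack=[( E +] ptr=5 lookahead=( remaining=[( id ) - id + ( num ) ) $]
Step 12: shift (. Stack=[( E + (] ptr=6 lookahead=id remaining=[id ) - id + ( num ) ) $]
Step 13: shift id. Stack=[( E + ( id] ptr=7 lookahead=) remaining=[) - id + ( num ) ) $]
Step 14: reduce F->id. Stack=[( E + ( F] ptr=7 lookahead=) remaining=[) - id + ( num ) ) $]
Step 15: reduce T->F. Stack=[( E + ( T] ptr=7 lookahead=) remaining=[) - id + ( num ) ) $]
Step 16: reduce E->T. Stack=[( E + ( E] ptr=7 lookahead=) remaining=[) - id + ( num ) ) $]
Step 17: shift ). Stack=[( E + ( E )] ptr=8 lookahead=- remaining=[- id + ( num ) ) $]
Step 18: reduce F->( E ). Stack=[( E + F] ptr=8 lookahead=- remaining=[- id + ( num ) ) $]
Step 19: reduce T->F. Stack=[( E + T] ptr=8 lookahead=- remaining=[- id + ( num ) ) $]
Step 20: reduce E->E + T. Stack=[( E] ptr=8 lookahead=- remaining=[- id + ( num ) ) $]
Step 21: shift -. Stack=[( E -] ptr=9 lookahead=id remaining=[id + ( num ) ) $]
Step 22: shift id. Stack=[( E - id] ptr=10 lookahead=+ remaining=[+ ( num ) ) $]
Step 23: reduce F->id. Stack=[( E - F] ptr=10 lookahead=+ remaining=[+ ( num ) ) $]
Step 24: reduce T->F. Stack=[( E - T] ptr=10 lookahead=+ remaining=[+ ( num ) ) $]
Step 25: reduce E->E - T. Stack=[( E] ptr=10 lookahead=+ remaining=[+ ( num ) ) $]
Step 26: shift +. Stack=[( E +] ptr=11 lookahead=( remaining=[( num ) ) $]
Step 27: shift (. Stack=[( E + (] ptr=12 lookahead=num remaining=[num ) ) $]
Step 28: shift num. Stack=[( E + ( num] ptr=13 lookahead=) remaining=[) ) $]
Step 29: reduce F->num. Stack=[( E + ( F] ptr=13 lookahead=) remaining=[) ) $]
Step 30: reduce T->F. Stack=[( E + ( T] ptr=13 lookahead=) remaining=[) ) $]
Step 31: reduce E->T. Stack=[( E + ( E] ptr=13 lookahead=) remaining=[) ) $]
Step 32: shift ). Stack=[( E + ( E )] ptr=14 lookahead=) remaining=[) $]
Step 33: reduce F->( E ). Stack=[( E + F] ptr=14 lookahead=) remaining=[) $]
Step 34: reduce T->F. Stack=[( E + T] ptr=14 lookahead=) remaining=[) $]
Step 35: reduce E->E + T. Stack=[( E] ptr=14 lookahead=) remaining=[) $]
Step 36: shift ). Stack=[( E )] ptr=15 lookahead=$ remaining=[$]
Step 37: reduce F->( E ). Stack=[F] ptr=15 lookahead=$ remaining=[$]
Step 38: reduce T->F. Stack=[T] ptr=15 lookahead=$ remaining=[$]
Step 39: reduce E->T. Stack=[E] ptr=15 lookahead=$ remaining=[$]
Step 40: accept. Stack=[E] ptr=15 lookahead=$ remaining=[$]

Answer: 40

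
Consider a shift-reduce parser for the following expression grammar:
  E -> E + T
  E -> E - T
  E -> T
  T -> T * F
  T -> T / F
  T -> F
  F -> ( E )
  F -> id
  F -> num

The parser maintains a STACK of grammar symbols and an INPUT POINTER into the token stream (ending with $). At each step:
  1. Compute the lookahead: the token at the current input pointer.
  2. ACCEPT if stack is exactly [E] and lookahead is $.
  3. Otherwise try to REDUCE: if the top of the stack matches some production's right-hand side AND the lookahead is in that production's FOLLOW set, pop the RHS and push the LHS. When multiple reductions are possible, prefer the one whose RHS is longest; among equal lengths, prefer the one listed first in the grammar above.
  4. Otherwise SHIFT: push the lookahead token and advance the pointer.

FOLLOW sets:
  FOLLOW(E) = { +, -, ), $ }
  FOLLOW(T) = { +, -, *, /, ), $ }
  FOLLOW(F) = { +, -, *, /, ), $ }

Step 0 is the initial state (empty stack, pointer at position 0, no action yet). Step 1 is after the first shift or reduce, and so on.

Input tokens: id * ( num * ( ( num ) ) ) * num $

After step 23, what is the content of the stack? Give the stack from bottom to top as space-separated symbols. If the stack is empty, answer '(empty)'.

Answer: T * ( E

Derivation:
Step 1: shift id. Stack=[id] ptr=1 lookahead=* remaining=[* ( num * ( ( num ) ) ) * num $]
Step 2: reduce F->id. Stack=[F] ptr=1 lookahead=* remaining=[* ( num * ( ( num ) ) ) * num $]
Step 3: reduce T->F. Stack=[T] ptr=1 lookahead=* remaining=[* ( num * ( ( num ) ) ) * num $]
Step 4: shift *. Stack=[T *] ptr=2 lookahead=( remaining=[( num * ( ( num ) ) ) * num $]
Step 5: shift (. Stack=[T * (] ptr=3 lookahead=num remaining=[num * ( ( num ) ) ) * num $]
Step 6: shift num. Stack=[T * ( num] ptr=4 lookahead=* remaining=[* ( ( num ) ) ) * num $]
Step 7: reduce F->num. Stack=[T * ( F] ptr=4 lookahead=* remaining=[* ( ( num ) ) ) * num $]
Step 8: reduce T->F. Stack=[T * ( T] ptr=4 lookahead=* remaining=[* ( ( num ) ) ) * num $]
Step 9: shift *. Stack=[T * ( T *] ptr=5 lookahead=( remaining=[( ( num ) ) ) * num $]
Step 10: shift (. Stack=[T * ( T * (] ptr=6 lookahead=( remaining=[( num ) ) ) * num $]
Step 11: shift (. Stack=[T * ( T * ( (] ptr=7 lookahead=num remaining=[num ) ) ) * num $]
Step 12: shift num. Stack=[T * ( T * ( ( num] ptr=8 lookahead=) remaining=[) ) ) * num $]
Step 13: reduce F->num. Stack=[T * ( T * ( ( F] ptr=8 lookahead=) remaining=[) ) ) * num $]
Step 14: reduce T->F. Stack=[T * ( T * ( ( T] ptr=8 lookahead=) remaining=[) ) ) * num $]
Step 15: reduce E->T. Stack=[T * ( T * ( ( E] ptr=8 lookahead=) remaining=[) ) ) * num $]
Step 16: shift ). Stack=[T * ( T * ( ( E )] ptr=9 lookahead=) remaining=[) ) * num $]
Step 17: reduce F->( E ). Stack=[T * ( T * ( F] ptr=9 lookahead=) remaining=[) ) * num $]
Step 18: reduce T->F. Stack=[T * ( T * ( T] ptr=9 lookahead=) remaining=[) ) * num $]
Step 19: reduce E->T. Stack=[T * ( T * ( E] ptr=9 lookahead=) remaining=[) ) * num $]
Step 20: shift ). Stack=[T * ( T * ( E )] ptr=10 lookahead=) remaining=[) * num $]
Step 21: reduce F->( E ). Stack=[T * ( T * F] ptr=10 lookahead=) remaining=[) * num $]
Step 22: reduce T->T * F. Stack=[T * ( T] ptr=10 lookahead=) remaining=[) * num $]
Step 23: reduce E->T. Stack=[T * ( E] ptr=10 lookahead=) remaining=[) * num $]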